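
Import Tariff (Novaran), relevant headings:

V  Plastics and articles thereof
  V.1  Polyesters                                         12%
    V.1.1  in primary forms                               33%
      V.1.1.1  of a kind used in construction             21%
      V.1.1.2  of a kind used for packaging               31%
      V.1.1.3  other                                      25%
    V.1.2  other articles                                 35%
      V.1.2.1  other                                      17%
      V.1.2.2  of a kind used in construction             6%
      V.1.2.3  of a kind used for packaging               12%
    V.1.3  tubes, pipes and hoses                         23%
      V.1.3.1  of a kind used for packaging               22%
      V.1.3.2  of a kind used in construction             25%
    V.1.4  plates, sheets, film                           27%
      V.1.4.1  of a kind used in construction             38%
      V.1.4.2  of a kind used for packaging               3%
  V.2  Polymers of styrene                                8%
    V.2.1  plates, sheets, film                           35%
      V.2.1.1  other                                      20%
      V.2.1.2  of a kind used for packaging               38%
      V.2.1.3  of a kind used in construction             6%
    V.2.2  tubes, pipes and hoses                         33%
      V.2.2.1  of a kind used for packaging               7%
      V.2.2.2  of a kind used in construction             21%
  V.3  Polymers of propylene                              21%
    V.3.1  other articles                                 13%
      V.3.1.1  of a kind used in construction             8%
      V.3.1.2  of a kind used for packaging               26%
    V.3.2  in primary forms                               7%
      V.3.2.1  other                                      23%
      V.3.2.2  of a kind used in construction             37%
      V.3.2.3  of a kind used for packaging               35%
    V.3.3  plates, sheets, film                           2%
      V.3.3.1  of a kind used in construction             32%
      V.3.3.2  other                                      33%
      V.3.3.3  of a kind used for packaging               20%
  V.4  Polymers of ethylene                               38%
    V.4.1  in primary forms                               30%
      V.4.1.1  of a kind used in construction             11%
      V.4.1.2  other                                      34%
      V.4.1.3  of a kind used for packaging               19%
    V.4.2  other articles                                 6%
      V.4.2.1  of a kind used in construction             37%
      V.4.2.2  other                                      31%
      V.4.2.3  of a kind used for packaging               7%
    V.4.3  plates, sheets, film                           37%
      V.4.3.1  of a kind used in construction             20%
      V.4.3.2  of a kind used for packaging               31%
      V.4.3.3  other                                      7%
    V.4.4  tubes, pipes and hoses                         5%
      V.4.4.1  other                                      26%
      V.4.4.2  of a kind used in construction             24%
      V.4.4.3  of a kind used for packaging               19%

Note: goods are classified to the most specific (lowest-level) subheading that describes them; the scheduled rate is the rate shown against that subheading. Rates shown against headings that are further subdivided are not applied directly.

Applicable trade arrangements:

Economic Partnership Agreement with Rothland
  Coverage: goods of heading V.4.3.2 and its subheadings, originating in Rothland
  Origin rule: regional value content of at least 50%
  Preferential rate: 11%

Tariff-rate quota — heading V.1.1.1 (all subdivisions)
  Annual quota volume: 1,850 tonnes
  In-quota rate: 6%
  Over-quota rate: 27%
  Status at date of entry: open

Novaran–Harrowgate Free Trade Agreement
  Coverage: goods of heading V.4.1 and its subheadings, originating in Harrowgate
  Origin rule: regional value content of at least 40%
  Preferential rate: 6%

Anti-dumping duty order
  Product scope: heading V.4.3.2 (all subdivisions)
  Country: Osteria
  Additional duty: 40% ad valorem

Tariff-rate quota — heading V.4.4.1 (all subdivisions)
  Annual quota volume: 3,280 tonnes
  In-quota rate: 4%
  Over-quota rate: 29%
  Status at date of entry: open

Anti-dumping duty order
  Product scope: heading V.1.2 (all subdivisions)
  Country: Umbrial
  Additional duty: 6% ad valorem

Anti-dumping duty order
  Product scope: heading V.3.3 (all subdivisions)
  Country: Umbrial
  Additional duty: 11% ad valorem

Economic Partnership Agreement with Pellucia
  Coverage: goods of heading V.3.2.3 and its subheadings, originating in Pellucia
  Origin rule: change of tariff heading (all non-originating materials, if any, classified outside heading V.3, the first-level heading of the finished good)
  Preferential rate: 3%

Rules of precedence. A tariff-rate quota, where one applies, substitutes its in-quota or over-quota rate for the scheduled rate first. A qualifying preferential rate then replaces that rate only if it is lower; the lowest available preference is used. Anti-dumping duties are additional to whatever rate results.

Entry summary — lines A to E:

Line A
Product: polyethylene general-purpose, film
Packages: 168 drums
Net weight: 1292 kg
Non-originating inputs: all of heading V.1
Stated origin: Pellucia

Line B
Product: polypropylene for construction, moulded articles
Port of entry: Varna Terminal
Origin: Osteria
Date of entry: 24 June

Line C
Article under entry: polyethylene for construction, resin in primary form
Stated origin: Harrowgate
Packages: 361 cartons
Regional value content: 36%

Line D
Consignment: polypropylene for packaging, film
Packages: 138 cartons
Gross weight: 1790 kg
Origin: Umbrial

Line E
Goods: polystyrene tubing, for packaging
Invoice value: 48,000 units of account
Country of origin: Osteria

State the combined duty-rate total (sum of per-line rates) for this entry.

64%

Line A: polyethylene → V.4; film → V.4.3; general-purpose → V.4.3.3. Scheduled 7%. Pellucia agreement on V.3.2.3: V.4.3.3 not covered. → 7%.
Line B: polypropylene → V.3; moulded articles → V.3.1; for construction → V.3.1.1. Scheduled 8%. No special measure applies. → 8%.
Line C: polyethylene → V.4; resin in primary form → V.4.1; for construction → V.4.1.1. Scheduled 11%. Harrowgate agreement on V.4.1: RVC < 40%. → 11%.
Line D: polypropylene → V.3; film → V.3.3; for packaging → V.3.3.3. Scheduled 20%. anti-dumping (Umbrial, V.3.3): +11%; total 20% + 11% = 31%. → 31%.
Line E: polystyrene → V.2; tubing → V.2.2; for packaging → V.2.2.1. Scheduled 7%. No special measure applies. → 7%.
Sum: 7% + 8% + 11% + 31% + 7% = 64%.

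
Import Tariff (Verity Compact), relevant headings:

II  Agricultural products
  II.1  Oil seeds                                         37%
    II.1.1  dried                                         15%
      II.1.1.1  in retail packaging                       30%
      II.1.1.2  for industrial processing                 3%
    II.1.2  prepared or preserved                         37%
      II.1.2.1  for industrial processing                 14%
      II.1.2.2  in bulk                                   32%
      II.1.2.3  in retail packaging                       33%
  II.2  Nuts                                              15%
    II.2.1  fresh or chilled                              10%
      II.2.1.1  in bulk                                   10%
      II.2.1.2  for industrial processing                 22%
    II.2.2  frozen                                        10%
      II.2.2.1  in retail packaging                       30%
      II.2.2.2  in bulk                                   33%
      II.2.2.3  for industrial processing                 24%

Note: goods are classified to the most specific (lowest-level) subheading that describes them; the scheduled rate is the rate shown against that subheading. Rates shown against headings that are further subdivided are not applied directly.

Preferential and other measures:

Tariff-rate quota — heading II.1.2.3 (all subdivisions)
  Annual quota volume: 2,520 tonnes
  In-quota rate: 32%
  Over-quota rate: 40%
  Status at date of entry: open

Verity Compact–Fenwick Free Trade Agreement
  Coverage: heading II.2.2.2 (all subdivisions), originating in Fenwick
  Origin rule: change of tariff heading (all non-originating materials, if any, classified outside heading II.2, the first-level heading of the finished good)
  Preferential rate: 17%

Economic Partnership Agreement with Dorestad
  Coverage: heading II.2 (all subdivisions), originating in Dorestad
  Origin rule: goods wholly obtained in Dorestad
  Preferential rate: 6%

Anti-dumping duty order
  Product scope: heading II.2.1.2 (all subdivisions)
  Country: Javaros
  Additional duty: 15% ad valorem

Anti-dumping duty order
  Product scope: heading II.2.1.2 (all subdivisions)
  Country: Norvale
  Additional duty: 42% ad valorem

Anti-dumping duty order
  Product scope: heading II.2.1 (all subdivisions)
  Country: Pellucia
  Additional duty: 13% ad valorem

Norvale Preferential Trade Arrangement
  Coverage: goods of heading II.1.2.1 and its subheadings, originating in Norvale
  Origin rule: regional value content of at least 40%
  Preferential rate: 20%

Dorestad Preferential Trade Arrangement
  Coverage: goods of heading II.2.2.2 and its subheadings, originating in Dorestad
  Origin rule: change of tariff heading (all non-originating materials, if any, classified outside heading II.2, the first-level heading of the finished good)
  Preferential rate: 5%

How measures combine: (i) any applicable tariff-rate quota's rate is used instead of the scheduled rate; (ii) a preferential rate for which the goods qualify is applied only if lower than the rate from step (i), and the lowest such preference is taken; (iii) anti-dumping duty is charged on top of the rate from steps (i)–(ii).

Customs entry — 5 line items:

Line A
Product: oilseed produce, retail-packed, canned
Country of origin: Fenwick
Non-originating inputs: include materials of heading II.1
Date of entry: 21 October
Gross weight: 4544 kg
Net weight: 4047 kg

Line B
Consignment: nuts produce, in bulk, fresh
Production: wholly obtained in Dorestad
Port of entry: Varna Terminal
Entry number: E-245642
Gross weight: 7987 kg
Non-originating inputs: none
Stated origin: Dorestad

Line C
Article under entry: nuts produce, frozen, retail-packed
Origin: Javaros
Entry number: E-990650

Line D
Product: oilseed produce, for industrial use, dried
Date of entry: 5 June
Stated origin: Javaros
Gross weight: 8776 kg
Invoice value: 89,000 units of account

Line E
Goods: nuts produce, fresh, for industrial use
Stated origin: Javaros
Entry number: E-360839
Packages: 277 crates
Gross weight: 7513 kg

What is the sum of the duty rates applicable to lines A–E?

Line A: oilseed → II.1; canned → II.1.2; retail-packed → II.1.2.3. Scheduled 33%. quota on II.1.2.3 open → in-quota 32%; Fenwick agreement on II.2.2.2: II.1.2.3 not covered. → 32%.
Line B: nuts → II.2; fresh → II.2.1; in bulk → II.2.1.1. Scheduled 10%. Dorestad agreement on II.2: wholly obtained → 6% available; Dorestad agreement on II.2.2.2: II.2.1.1 not covered; preferential 6%. → 6%.
Line C: nuts → II.2; frozen → II.2.2; retail-packed → II.2.2.1. Scheduled 30%. No special measure applies. → 30%.
Line D: oilseed → II.1; dried → II.1.1; for industrial use → II.1.1.2. Scheduled 3%. No special measure applies. → 3%.
Line E: nuts → II.2; fresh → II.2.1; for industrial use → II.2.1.2. Scheduled 22%. anti-dumping (Javaros, II.2.1.2): +15%; total 22% + 15% = 37%. → 37%.
Sum: 32% + 6% + 30% + 3% + 37% = 108%.

108%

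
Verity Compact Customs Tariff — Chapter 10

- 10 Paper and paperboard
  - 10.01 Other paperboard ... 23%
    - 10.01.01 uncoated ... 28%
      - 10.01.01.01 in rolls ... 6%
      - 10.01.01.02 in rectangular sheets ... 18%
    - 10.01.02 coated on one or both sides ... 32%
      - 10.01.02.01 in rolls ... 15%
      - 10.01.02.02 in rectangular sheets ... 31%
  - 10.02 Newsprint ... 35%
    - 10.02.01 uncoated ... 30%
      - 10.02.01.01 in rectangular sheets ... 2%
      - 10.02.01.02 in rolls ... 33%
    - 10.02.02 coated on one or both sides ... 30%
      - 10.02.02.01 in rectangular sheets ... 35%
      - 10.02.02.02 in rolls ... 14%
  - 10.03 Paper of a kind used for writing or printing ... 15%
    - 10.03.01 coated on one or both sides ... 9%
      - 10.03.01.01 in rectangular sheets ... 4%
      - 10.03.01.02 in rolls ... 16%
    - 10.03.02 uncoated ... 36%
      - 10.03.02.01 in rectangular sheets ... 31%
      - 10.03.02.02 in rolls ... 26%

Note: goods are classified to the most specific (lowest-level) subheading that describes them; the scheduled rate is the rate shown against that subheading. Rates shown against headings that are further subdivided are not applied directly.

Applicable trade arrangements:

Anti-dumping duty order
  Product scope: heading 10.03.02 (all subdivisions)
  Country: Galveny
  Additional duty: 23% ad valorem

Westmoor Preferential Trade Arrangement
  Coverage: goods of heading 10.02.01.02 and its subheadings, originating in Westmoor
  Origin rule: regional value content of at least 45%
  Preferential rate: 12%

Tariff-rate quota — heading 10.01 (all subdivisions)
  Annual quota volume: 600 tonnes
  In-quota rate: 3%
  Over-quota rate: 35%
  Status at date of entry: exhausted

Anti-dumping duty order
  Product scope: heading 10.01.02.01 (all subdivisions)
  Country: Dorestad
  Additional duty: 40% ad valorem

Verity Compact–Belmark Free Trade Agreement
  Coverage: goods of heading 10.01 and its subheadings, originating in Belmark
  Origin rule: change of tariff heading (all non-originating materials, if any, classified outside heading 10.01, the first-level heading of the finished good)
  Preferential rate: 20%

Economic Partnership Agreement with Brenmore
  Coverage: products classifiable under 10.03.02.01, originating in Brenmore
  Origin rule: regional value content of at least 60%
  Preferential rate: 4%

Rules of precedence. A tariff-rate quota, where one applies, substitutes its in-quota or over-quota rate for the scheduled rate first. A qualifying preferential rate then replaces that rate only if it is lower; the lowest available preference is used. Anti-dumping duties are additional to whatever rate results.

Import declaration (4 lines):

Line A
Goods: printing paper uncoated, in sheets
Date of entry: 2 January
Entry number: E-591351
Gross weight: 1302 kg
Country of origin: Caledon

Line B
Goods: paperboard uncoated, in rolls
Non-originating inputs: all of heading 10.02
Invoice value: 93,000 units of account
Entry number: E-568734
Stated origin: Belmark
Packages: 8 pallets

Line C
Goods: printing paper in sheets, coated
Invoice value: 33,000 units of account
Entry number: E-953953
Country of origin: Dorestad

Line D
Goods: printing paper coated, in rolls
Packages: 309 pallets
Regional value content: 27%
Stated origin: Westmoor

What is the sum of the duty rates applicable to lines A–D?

71%

Line A: printing paper → 10.03; uncoated → 10.03.02; in sheets → 10.03.02.01. Scheduled 31%. No special measure applies. → 31%.
Line B: paperboard → 10.01; uncoated → 10.01.01; in rolls → 10.01.01.01. Scheduled 6%. quota on 10.01 exhausted → over-quota 35%; Belmark agreement on 10.01: CTH met → 20% available; preferential 20%. → 20%.
Line C: printing paper → 10.03; coated → 10.03.01; in sheets → 10.03.01.01. Scheduled 4%. No special measure applies. → 4%.
Line D: printing paper → 10.03; coated → 10.03.01; in rolls → 10.03.01.02. Scheduled 16%. Westmoor agreement on 10.02.01.02: 10.03.01.02 not covered. → 16%.
Sum: 31% + 20% + 4% + 16% = 71%.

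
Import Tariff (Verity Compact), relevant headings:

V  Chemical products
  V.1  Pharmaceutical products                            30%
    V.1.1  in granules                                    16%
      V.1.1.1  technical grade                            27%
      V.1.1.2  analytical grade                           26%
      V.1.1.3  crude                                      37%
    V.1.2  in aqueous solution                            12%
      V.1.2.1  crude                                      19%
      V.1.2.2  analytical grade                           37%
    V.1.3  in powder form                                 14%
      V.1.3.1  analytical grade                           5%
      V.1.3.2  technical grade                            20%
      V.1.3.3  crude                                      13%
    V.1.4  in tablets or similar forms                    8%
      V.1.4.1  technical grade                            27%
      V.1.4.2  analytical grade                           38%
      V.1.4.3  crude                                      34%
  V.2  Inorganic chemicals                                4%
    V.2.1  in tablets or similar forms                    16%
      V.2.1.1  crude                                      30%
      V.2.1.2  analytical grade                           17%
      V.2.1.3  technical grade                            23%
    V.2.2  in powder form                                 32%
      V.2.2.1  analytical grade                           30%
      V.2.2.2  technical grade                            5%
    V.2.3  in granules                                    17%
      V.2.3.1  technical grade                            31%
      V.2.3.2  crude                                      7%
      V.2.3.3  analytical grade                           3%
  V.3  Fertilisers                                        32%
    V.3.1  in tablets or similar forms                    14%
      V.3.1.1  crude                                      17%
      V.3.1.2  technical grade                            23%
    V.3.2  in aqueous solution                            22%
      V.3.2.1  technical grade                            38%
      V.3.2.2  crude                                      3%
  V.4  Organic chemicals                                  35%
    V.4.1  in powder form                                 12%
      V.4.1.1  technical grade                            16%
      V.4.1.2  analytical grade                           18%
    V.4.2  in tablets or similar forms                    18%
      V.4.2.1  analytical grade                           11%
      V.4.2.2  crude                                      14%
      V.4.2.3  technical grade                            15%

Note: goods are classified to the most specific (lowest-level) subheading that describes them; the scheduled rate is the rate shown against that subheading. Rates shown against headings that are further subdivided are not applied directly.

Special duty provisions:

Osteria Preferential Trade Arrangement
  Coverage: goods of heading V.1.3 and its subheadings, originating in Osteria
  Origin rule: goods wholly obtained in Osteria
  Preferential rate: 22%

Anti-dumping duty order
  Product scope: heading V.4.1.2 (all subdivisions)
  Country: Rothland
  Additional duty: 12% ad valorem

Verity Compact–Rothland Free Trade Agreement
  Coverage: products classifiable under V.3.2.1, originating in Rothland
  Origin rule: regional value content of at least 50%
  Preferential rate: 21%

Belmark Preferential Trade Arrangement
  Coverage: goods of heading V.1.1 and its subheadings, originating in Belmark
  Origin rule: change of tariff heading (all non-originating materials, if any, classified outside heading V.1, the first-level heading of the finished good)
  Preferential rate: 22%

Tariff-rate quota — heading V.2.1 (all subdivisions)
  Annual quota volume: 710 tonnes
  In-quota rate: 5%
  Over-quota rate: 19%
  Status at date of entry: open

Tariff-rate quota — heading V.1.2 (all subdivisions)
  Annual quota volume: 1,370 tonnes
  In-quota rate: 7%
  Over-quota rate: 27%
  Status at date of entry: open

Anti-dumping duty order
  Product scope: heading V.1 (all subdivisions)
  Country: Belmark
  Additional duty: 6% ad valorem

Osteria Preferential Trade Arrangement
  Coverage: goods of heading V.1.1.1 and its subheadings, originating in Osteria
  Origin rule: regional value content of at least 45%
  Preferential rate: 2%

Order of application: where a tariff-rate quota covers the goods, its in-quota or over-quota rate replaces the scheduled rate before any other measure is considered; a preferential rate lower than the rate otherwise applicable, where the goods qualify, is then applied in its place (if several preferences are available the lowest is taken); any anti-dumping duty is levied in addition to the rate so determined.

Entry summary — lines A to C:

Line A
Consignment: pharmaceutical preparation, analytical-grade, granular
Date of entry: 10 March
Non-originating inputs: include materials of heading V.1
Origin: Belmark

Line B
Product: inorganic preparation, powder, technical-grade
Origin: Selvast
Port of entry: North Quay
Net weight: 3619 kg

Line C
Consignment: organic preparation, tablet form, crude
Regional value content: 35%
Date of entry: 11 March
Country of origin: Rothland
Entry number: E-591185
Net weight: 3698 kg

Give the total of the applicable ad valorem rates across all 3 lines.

Line A: pharmaceutical → V.1; granular → V.1.1; analytical-grade → V.1.1.2. Scheduled 26%. Belmark agreement on V.1.1: CTH not met; anti-dumping (Belmark, V.1): +6%; total 26% + 6% = 32%. → 32%.
Line B: inorganic → V.2; powder → V.2.2; technical-grade → V.2.2.2. Scheduled 5%. No special measure applies. → 5%.
Line C: organic → V.4; tablet form → V.4.2; crude → V.4.2.2. Scheduled 14%. Rothland agreement on V.3.2.1: V.4.2.2 not covered. → 14%.
Sum: 32% + 5% + 14% = 51%.

51%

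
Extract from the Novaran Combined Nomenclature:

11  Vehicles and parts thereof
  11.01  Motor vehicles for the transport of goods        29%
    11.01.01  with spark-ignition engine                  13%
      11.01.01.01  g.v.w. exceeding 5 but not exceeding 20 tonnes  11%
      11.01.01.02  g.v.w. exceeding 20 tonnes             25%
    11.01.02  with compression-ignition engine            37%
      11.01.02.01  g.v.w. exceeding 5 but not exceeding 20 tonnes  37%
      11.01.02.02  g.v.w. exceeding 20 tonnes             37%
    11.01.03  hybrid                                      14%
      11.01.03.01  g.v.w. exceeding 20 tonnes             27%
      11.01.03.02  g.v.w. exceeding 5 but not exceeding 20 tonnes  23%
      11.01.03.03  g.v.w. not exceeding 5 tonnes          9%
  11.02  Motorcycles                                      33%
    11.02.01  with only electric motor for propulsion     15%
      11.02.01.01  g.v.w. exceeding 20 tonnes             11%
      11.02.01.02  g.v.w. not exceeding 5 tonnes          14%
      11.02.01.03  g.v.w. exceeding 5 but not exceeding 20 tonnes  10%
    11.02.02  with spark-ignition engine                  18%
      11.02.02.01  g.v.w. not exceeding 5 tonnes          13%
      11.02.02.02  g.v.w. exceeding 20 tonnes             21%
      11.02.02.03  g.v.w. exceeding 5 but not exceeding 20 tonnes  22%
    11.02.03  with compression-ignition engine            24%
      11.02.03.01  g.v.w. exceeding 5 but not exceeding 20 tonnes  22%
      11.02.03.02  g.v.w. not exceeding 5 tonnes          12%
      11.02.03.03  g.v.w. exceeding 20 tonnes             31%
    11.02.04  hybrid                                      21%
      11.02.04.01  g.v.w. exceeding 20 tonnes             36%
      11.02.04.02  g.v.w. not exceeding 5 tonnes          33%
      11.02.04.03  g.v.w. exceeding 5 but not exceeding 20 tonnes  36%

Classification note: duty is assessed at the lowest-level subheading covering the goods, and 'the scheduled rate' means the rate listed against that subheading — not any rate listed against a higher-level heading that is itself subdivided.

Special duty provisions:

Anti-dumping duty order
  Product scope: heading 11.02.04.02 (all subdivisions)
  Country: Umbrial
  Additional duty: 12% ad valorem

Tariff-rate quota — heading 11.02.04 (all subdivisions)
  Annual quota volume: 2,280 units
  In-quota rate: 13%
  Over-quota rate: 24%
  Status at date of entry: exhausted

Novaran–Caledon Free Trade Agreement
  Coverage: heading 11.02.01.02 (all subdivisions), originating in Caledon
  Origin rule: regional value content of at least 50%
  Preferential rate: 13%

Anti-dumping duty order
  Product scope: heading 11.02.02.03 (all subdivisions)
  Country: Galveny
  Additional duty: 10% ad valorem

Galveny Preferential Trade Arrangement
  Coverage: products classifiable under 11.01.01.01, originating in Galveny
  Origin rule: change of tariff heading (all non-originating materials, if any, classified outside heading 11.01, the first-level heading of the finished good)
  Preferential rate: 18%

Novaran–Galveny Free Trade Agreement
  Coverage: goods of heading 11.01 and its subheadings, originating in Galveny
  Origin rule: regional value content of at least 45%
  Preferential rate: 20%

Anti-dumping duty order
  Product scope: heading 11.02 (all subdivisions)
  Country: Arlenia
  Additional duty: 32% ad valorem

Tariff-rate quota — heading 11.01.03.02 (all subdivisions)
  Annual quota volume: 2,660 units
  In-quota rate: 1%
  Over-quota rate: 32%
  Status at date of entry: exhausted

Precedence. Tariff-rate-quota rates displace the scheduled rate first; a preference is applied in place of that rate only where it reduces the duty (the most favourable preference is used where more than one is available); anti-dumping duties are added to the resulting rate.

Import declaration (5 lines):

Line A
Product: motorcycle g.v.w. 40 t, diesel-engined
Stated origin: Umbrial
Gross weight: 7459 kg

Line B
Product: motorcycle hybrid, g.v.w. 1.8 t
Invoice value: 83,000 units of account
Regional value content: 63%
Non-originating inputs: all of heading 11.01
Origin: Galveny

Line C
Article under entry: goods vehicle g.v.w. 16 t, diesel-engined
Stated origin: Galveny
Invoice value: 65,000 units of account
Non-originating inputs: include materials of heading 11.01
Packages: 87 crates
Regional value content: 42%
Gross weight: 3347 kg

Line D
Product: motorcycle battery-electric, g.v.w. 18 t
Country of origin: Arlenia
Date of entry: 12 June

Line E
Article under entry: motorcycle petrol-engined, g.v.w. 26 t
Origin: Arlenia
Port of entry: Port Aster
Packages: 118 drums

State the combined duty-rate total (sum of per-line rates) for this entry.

187%

Line A: motorcycle → 11.02; diesel-engined → 11.02.03; g.v.w. 40 t → 11.02.03.03. Scheduled 31%. No special measure applies. → 31%.
Line B: motorcycle → 11.02; hybrid → 11.02.04; g.v.w. 1.8 t → 11.02.04.02. Scheduled 33%. quota on 11.02.04 exhausted → over-quota 24%; Galveny agreement on 11.01.01.01: 11.02.04.02 not covered; Galveny agreement on 11.01: 11.02.04.02 not covered. → 24%.
Line C: goods vehicle → 11.01; diesel-engined → 11.01.02; g.v.w. 16 t → 11.01.02.01. Scheduled 37%. Galveny agreement on 11.01.01.01: 11.01.02.01 not covered; Galveny agreement on 11.01: RVC < 45%. → 37%.
Line D: motorcycle → 11.02; battery-electric → 11.02.01; g.v.w. 18 t → 11.02.01.03. Scheduled 10%. anti-dumping (Arlenia, 11.02): +32%; total 10% + 32% = 42%. → 42%.
Line E: motorcycle → 11.02; petrol-engined → 11.02.02; g.v.w. 26 t → 11.02.02.02. Scheduled 21%. anti-dumping (Arlenia, 11.02): +32%; total 21% + 32% = 53%. → 53%.
Sum: 31% + 24% + 37% + 42% + 53% = 187%.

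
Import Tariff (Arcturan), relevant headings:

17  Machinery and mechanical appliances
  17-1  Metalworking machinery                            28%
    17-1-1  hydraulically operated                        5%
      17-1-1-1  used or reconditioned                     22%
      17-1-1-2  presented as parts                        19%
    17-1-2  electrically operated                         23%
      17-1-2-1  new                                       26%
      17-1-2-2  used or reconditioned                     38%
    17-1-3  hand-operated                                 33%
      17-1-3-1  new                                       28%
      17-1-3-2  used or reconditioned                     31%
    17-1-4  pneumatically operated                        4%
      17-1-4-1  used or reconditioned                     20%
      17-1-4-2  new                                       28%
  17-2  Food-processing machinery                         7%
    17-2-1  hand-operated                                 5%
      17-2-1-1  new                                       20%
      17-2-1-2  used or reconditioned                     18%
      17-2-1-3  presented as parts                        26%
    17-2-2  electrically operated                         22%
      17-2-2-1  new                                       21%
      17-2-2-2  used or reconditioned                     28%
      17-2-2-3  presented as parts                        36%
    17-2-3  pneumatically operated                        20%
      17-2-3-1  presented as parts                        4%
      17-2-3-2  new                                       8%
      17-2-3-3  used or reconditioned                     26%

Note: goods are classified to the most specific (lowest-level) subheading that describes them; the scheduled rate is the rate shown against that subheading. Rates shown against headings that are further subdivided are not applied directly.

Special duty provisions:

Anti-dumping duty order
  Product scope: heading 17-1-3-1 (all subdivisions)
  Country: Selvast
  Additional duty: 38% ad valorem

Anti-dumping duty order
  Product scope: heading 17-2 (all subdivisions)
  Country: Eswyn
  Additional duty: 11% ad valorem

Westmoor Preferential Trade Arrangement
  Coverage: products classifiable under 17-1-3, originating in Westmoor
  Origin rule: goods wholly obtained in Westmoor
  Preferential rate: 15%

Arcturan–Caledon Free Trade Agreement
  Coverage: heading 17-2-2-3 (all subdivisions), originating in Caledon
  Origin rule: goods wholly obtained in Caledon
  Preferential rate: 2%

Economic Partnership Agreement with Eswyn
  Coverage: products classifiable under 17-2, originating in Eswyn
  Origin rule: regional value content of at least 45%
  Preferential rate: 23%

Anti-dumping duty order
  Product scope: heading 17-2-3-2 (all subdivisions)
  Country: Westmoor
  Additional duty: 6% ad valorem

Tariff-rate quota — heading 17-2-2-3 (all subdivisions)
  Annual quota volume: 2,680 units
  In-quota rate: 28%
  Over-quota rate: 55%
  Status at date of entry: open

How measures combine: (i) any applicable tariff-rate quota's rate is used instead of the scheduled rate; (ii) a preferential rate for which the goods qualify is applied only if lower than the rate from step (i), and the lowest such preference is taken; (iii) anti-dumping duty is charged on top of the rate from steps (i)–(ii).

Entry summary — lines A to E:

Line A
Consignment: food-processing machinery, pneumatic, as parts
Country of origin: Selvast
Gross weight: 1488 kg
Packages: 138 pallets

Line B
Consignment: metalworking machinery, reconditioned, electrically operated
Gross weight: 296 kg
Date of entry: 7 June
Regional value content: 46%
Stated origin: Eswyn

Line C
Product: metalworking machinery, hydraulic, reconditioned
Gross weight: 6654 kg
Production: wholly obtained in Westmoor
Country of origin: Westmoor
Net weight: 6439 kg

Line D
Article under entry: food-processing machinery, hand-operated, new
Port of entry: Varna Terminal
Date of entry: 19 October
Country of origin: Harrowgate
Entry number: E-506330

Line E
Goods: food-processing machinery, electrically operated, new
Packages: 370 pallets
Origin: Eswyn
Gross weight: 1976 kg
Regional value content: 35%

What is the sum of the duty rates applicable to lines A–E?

116%

Line A: food-processing → 17-2; pneumatic → 17-2-3; as parts → 17-2-3-1. Scheduled 4%. No special measure applies. → 4%.
Line B: metalworking → 17-1; electrically operated → 17-1-2; reconditioned → 17-1-2-2. Scheduled 38%. Eswyn agreement on 17-2: 17-1-2-2 not covered. → 38%.
Line C: metalworking → 17-1; hydraulic → 17-1-1; reconditioned → 17-1-1-1. Scheduled 22%. Westmoor agreement on 17-1-3: 17-1-1-1 not covered. → 22%.
Line D: food-processing → 17-2; hand-operated → 17-2-1; new → 17-2-1-1. Scheduled 20%. No special measure applies. → 20%.
Line E: food-processing → 17-2; electrically operated → 17-2-2; new → 17-2-2-1. Scheduled 21%. Eswyn agreement on 17-2: RVC < 45%; anti-dumping (Eswyn, 17-2): +11%; total 21% + 11% = 32%. → 32%.
Sum: 4% + 38% + 22% + 20% + 32% = 116%.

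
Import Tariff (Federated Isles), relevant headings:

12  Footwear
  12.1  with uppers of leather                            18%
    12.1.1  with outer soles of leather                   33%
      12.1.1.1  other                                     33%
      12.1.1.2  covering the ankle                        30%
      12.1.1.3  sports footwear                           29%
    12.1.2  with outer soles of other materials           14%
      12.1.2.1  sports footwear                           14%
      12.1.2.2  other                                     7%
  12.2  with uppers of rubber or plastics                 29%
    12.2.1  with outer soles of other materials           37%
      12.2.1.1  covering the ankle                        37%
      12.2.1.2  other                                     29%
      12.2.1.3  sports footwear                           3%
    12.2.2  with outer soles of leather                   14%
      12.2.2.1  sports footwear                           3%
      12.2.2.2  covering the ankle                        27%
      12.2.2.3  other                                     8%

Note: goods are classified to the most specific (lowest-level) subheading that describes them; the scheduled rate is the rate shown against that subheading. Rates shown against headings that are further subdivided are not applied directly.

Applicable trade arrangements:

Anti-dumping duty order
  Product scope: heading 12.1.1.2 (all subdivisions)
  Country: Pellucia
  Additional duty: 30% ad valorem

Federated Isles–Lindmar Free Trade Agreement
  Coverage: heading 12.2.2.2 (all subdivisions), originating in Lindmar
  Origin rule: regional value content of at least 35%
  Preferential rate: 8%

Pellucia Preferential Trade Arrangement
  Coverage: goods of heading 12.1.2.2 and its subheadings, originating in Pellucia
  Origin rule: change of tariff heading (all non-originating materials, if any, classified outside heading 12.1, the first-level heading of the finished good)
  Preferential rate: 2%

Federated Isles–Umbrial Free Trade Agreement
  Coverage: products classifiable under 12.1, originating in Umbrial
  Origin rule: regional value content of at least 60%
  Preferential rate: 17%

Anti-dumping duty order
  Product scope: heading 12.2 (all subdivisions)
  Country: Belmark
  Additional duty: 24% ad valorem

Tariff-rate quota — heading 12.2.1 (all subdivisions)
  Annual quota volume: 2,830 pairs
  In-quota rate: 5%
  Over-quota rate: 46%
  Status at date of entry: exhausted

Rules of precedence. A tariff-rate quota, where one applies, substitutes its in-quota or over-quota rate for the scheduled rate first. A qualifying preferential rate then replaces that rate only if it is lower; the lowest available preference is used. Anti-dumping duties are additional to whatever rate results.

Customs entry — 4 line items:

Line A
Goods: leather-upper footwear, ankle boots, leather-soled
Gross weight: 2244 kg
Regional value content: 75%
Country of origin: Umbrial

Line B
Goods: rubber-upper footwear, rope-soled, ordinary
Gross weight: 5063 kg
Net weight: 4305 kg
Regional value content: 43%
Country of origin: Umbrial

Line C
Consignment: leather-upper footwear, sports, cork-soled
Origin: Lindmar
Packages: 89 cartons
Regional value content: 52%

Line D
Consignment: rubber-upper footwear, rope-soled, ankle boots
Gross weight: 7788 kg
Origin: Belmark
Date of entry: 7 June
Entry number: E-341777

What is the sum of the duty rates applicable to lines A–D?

147%

Line A: leather-upper → 12.1; leather-soled → 12.1.1; ankle boots → 12.1.1.2. Scheduled 30%. Umbrial agreement on 12.1: RVC ≥ 60% → 17% available; preferential 17%. → 17%.
Line B: rubber-upper → 12.2; rope-soled → 12.2.1; ordinary → 12.2.1.2. Scheduled 29%. quota on 12.2.1 exhausted → over-quota 46%; Umbrial agreement on 12.1: 12.2.1.2 not covered. → 46%.
Line C: leather-upper → 12.1; cork-soled → 12.1.2; sports → 12.1.2.1. Scheduled 14%. Lindmar agreement on 12.2.2.2: 12.1.2.1 not covered. → 14%.
Line D: rubber-upper → 12.2; rope-soled → 12.2.1; ankle boots → 12.2.1.1. Scheduled 37%. quota on 12.2.1 exhausted → over-quota 46%; anti-dumping (Belmark, 12.2): +24%; total 46% + 24% = 70%. → 70%.
Sum: 17% + 46% + 14% + 70% = 147%.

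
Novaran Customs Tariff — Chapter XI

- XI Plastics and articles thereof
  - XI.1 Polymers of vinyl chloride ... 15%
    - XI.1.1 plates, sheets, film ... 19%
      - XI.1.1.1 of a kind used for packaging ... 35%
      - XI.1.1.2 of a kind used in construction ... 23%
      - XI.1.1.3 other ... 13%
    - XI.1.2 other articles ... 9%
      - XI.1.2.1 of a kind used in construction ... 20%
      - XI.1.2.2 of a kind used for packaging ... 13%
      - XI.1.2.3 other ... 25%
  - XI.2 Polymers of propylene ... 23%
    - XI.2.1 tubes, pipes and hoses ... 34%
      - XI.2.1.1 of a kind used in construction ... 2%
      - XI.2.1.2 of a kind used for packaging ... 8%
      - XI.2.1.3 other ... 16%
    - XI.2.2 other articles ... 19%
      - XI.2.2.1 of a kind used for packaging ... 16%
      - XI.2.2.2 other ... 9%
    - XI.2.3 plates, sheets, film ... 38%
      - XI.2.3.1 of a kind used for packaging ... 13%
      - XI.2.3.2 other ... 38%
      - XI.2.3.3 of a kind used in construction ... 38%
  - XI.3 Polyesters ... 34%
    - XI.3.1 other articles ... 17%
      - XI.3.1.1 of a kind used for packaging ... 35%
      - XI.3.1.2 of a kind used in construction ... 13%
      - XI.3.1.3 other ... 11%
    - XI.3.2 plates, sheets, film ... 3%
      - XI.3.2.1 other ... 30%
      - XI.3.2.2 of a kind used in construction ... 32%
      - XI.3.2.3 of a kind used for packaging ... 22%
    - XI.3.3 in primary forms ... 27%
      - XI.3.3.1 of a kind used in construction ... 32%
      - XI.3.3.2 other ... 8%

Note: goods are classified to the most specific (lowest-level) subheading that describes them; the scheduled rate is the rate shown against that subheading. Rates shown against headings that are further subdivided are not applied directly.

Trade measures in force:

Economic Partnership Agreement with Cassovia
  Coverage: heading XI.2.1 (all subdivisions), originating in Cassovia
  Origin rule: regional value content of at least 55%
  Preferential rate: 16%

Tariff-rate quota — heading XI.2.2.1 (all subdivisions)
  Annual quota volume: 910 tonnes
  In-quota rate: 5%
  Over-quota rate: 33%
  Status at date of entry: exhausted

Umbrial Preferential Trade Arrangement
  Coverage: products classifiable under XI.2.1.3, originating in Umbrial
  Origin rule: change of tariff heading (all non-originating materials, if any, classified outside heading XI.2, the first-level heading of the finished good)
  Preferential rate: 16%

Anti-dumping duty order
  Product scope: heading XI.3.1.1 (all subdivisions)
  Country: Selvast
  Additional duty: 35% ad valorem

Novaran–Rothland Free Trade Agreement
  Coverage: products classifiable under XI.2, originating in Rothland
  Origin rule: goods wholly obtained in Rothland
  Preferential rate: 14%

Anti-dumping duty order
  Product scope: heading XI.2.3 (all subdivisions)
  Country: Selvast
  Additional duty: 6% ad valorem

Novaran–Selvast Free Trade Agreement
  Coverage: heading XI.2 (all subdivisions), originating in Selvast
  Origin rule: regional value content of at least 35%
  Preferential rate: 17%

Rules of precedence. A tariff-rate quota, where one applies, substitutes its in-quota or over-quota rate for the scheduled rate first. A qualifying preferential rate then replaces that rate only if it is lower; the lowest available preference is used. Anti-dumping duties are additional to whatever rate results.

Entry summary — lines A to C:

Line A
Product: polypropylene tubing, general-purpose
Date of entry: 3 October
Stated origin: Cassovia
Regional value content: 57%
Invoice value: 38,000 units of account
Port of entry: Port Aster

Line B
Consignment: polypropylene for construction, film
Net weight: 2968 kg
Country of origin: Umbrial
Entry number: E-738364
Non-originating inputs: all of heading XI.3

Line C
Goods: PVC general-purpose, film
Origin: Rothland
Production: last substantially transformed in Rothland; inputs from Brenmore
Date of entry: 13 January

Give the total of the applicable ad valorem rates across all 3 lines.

Line A: polypropylene → XI.2; tubing → XI.2.1; general-purpose → XI.2.1.3. Scheduled 16%. Cassovia agreement on XI.2.1: RVC ≥ 55% → 16% available; preference 16% not lower than 16% → no reduction. → 16%.
Line B: polypropylene → XI.2; film → XI.2.3; for construction → XI.2.3.3. Scheduled 38%. Umbrial agreement on XI.2.1.3: XI.2.3.3 not covered. → 38%.
Line C: PVC → XI.1; film → XI.1.1; general-purpose → XI.1.1.3. Scheduled 13%. Rothland agreement on XI.2: XI.1.1.3 not covered. → 13%.
Sum: 16% + 38% + 13% = 67%.

67%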